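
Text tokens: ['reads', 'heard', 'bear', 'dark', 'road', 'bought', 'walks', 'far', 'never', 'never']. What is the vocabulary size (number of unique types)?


Listing all tokens and tracking unique types:
  Token 1: 'reads' -> NEW (unique so far: 1)
  Token 2: 'heard' -> NEW (unique so far: 2)
  Token 3: 'bear' -> NEW (unique so far: 3)
  Token 4: 'dark' -> NEW (unique so far: 4)
  Token 5: 'road' -> NEW (unique so far: 5)
  Token 6: 'bought' -> NEW (unique so far: 6)
  Token 7: 'walks' -> NEW (unique so far: 7)
  Token 8: 'far' -> NEW (unique so far: 8)
  Token 9: 'never' -> NEW (unique so far: 9)
  Token 10: 'never' -> duplicate (unique so far: 9)
Unique types: ('bear', 'bought', 'dark', 'far', 'heard', 'never', 'reads', 'road', 'walks')
Vocabulary size: 9

9


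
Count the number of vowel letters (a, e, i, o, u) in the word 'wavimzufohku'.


Scanning each character of 'wavimzufohku':
  Position 1: 'w' -> consonant (running count: 0)
  Position 2: 'a' -> vowel (running count: 1)
  Position 3: 'v' -> consonant (running count: 1)
  Position 4: 'i' -> vowel (running count: 2)
  Position 5: 'm' -> consonant (running count: 2)
  Position 6: 'z' -> consonant (running count: 2)
  Position 7: 'u' -> vowel (running count: 3)
  Position 8: 'f' -> consonant (running count: 3)
  Position 9: 'o' -> vowel (running count: 4)
  Position 10: 'h' -> consonant (running count: 4)
  Position 11: 'k' -> consonant (running count: 4)
  Position 12: 'u' -> vowel (running count: 5)
Total vowels: 5

5


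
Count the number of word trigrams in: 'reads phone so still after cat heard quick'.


Word trigrams from [8] words:
  Trigram 1: (reads phone so)
  Trigram 2: (phone so still)
  Trigram 3: (so still after)
  Trigram 4: (still after cat)
  Trigram 5: (after cat heard)
  Trigram 6: (cat heard quick)
Total word trigrams: 8 - 2 = 6

6


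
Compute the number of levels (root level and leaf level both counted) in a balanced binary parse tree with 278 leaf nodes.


In a balanced binary tree with n leaves the deepest leaf is ceil(log2(n)) edges below the root,
so counting node levels inclusive of root and leaves gives ceil(log2(n)) + 1 levels.
log2(278) = 8.1189
ceil(8.1189) = 9
levels = 9 + 1 = 10

10


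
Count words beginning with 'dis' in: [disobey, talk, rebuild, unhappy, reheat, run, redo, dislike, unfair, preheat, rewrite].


Checking each word for prefix 'dis':
  'disobey' -> YES, starts with 'dis' (count: 1)
  'talk' -> no (count: 1)
  'rebuild' -> no (count: 1)
  'unhappy' -> no (count: 1)
  'reheat' -> no (count: 1)
  'run' -> no (count: 1)
  'redo' -> no (count: 1)
  'dislike' -> YES, starts with 'dis' (count: 2)
  'unfair' -> no (count: 2)
  'preheat' -> no (count: 2)
  'rewrite' -> no (count: 2)
Total with prefix 'dis': 2

2


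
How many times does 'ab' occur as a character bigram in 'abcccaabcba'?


Scanning 'abcccaabcba' for bigram 'ab':
  Position 0: 'ab' -> MATCH
  Position 1: 'bc' -> no
  Position 2: 'cc' -> no
  Position 3: 'cc' -> no
  Position 4: 'ca' -> no
  Position 5: 'aa' -> no
  Position 6: 'ab' -> MATCH
  Position 7: 'bc' -> no
  Position 8: 'cb' -> no
  Position 9: 'ba' -> no
Total matches: 2

2


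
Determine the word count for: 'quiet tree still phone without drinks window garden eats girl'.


Counting words by splitting on spaces:
  Word 1: 'quiet'
  Word 2: 'tree'
  Word 3: 'still'
  Word 4: 'phone'
  Word 5: 'without'
  Word 6: 'drinks'
  Word 7: 'window'
  Word 8: 'garden'
  Word 9: 'eats'
  Word 10: 'girl'
Total words: 10

10


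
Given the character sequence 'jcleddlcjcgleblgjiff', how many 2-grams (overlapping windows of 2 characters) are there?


String 'jcleddlcjcgleblgjiff' has length L = 20.
Number of overlapping n-grams = L - n + 1
Substituting: 20 - 2 + 1 = 19

19


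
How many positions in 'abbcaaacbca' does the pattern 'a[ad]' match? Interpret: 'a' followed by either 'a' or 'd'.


Pattern: a[ad] means 'a' followed by either 'a' or 'd'.
Scanning 'abbcaaacbca' position-by-position:
  Pos 0: window 'ab' -> no
  Pos 1: window 'bb' -> no
  Pos 2: window 'bc' -> no
  Pos 3: window 'ca' -> no
  Pos 4: window 'aa' -> MATCH
  Pos 5: window 'aa' -> MATCH
  Pos 6: window 'ac' -> no
  Pos 7: window 'cb' -> no
  Pos 8: window 'bc' -> no
  Pos 9: window 'ca' -> no
  Pos 10: window 'a' -> no
Total matches: 2

2


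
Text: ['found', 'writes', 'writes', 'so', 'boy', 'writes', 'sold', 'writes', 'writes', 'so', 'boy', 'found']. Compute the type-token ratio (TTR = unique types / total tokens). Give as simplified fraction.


Tokens: 12
Unique types: ('boy', 'found', 'so', 'sold', 'writes') = 5
TTR = 5/12
Already in lowest terms.

5/12


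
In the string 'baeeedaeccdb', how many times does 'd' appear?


Scanning 'baeeedaeccdb' for 'd':
  Position 5: 'd' -> MATCH (count: 1)
  Position 10: 'd' -> MATCH (count: 2)
Total occurrences of 'd': 2

2


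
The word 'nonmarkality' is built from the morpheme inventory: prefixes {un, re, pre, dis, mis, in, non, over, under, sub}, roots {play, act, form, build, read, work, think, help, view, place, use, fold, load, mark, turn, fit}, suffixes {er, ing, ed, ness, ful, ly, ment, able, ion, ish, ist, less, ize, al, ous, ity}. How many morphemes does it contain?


Segmenting 'nonmarkality' against the inventory:
  'non' -> prefix (morpheme 1)
  'mark' -> root (morpheme 2)
  'al' -> suffix (morpheme 3)
  'ity' -> suffix (morpheme 4)
Total morphemes: 4

4


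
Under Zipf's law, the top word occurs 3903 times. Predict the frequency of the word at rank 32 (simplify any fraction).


Zipf's law: freq(rank) = f1 / rank
f1 = 3903, rank = 32
freq = 3903 / 32
GCD(3903, 32) = 1
Simplified: 3903/32

3903/32


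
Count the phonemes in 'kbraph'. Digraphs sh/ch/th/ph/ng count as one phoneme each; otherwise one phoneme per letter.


Parsing 'kbraph' greedily, digraphs first:
  'k' -> consonant phoneme (phonemes so far: 1)
  'b' -> consonant phoneme (phonemes so far: 2)
  'r' -> consonant phoneme (phonemes so far: 3)
  'a' -> vowel phoneme (phonemes so far: 4)
  'ph' -> digraph (1 consonant phoneme) (phonemes so far: 5)
Total phonemes: 5

5


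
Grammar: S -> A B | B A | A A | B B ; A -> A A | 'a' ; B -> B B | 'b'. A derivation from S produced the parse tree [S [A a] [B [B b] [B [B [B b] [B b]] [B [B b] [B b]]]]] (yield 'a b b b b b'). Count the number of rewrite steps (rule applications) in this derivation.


Every bracketed nonterminal node [X ...] in the tree is produced by exactly one rule application.
Reading the tree off as a leftmost derivation:
  Step 1: S  =>  A B   (applied S -> A B)
  Step 2: A B  =>  a B   (applied A -> a)
  Step 3: a B  =>  a B B   (applied B -> B B)
  Step 4: a B B  =>  a b B   (applied B -> b)
  Step 5: a b B  =>  a b B B   (applied B -> B B)
  Step 6: a b B B  =>  a b B B B   (applied B -> B B)
  Step 7: a b B B B  =>  a b b B B   (applied B -> b)
  Step 8: a b b B B  =>  a b b b B   (applied B -> b)
  Step 9: a b b b B  =>  a b b b B B   (applied B -> B B)
  Step 10: a b b b B B  =>  a b b b b B   (applied B -> b)
  Step 11: a b b b b B  =>  a b b b b b   (applied B -> b)
Final yield: a b b b b b
Total rewrite steps: 11

11


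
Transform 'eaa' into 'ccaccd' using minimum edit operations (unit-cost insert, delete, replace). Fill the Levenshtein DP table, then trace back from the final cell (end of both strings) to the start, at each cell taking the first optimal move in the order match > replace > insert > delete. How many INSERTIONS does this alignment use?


Edit distance = 5. Backtracking from cell (3, 6) with preference match > replace > insert > delete,
then listing the resulting alignment 'eaa' -> 'ccaccd' left to right:
  Step 1: insert 'c' [insertion #1]
  Step 2: replace e->c
  Step 3: keep 'a'
  Step 4: insert 'c' [insertion #2]
  Step 5: insert 'c' [insertion #3]
  Step 6: replace a->d
Total insertions: 3

3


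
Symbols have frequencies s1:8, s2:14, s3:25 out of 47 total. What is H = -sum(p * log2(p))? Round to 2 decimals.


Computing entropy H = -sum(p_i * log2(p_i)):
  s1: p = 8/47 = 0.1702, -p*log2(p) = 0.4348
  s2: p = 14/47 = 0.2979, -p*log2(p) = 0.5205
  s3: p = 25/47 = 0.5319, -p*log2(p) = 0.4844
H = sum of terms = 1.4397
Rounded to 2 decimals: 1.44

1.44


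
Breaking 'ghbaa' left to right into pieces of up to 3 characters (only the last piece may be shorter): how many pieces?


'ghbaa' has 5 characters.
Chunking with max size 3:
  Chunk 1: 'ghb' (positions 0-2)
  Chunk 2: 'aa' (positions 3-4)
Total chunks: ceil(5 / 3) = 2

2


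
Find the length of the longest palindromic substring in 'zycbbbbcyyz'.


Scanning 'zycbbbbcyyz' for palindromic substrings.
Substring at positions 1-8: 'ycbbbbcy'.
Check: reverse('ycbbbbcy') = 'ycbbbbcy' -> palindrome confirmed.
Neighbouring characters ('z' / 'y') break symmetry, so it cannot extend further.
No longer palindromic substring exists; longest length = 8

8


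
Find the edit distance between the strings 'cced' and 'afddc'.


Building DP table for s1='cced' (len 4) and s2='afddc' (len 5):
       a  f  d  d  c
    0  1  2  3  4  5
  c 1  1  2  3  4  4
  c 2  2  2  3  4  4
  e 3  3  3  3  4  5
  d 4  4  4  3  3  4
Edit distance = dp[4][5] = 4

4


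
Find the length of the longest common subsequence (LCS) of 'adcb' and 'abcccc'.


DP table for LCS of 'adcb' and 'abcccc':
       a  b  c  c  c  c
    0  0  0  0  0  0  0
  a 0  1  1  1  1  1  1
  d 0  1  1  1  1  1  1
  c 0  1  1  2  2  2  2
  b 0  1  2  2  2  2  2
LCS: 'ac'
LCS length = 2

2


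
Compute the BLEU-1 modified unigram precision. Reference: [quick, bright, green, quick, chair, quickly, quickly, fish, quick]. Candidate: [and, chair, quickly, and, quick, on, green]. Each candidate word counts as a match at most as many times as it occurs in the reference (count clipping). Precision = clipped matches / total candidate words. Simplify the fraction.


Reference word counts: {'bright': 1, 'chair': 1, 'fish': 1, 'green': 1, 'quick': 3, 'quickly': 2}
Checking each candidate word (with clipping):
  'and' -> not in reference -> no match (matches: 0)
  'chair' -> in reference (ref count 1, used 1/1) -> match (matches: 1)
  'quickly' -> in reference (ref count 2, used 1/2) -> match (matches: 2)
  'and' -> not in reference -> no match (matches: 2)
  'quick' -> in reference (ref count 3, used 1/3) -> match (matches: 3)
  'on' -> not in reference -> no match (matches: 3)
  'green' -> in reference (ref count 1, used 1/1) -> match (matches: 4)
Clipped matches: 4, Candidate length: 7
Precision = 4/7

4/7


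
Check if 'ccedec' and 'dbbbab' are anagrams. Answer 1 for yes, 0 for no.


Sort characters of 'ccedec': 'cccdee'
Sort characters of 'dbbbab': 'abbbbd'
Sorted forms differ -> they are NOT anagrams
Result: 0

0


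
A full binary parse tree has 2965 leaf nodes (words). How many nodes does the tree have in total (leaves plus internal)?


Leaf nodes (terminals): 2965
Internal nodes = n - 1 = 2965 - 1 = 2964
Total = leaves + internal = 2965 + 2964 = 5929

5929


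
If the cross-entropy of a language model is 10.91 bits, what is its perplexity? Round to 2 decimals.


Perplexity formula: PP = 2^H
H = 10.91
PP = 2^10.91
Decompose: 2^10.91 = 2^10 * 2^0.91
2^10 = 1024, 2^0.91 ~ 1.8790455
PP ~ 1024 * 1.8790455 = 1924.1425920
Rounded to 2 decimals: 1924.14

1924.14


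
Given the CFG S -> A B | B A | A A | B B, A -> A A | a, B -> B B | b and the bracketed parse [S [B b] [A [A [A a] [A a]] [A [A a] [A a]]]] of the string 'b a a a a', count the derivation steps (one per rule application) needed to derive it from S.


Every bracketed nonterminal node [X ...] in the tree is produced by exactly one rule application.
Reading the tree off as a leftmost derivation:
  Step 1: S  =>  B A   (applied S -> B A)
  Step 2: B A  =>  b A   (applied B -> b)
  Step 3: b A  =>  b A A   (applied A -> A A)
  Step 4: b A A  =>  b A A A   (applied A -> A A)
  Step 5: b A A A  =>  b a A A   (applied A -> a)
  Step 6: b a A A  =>  b a a A   (applied A -> a)
  Step 7: b a a A  =>  b a a A A   (applied A -> A A)
  Step 8: b a a A A  =>  b a a a A   (applied A -> a)
  Step 9: b a a a A  =>  b a a a a   (applied A -> a)
Final yield: b a a a a
Total rewrite steps: 9

9


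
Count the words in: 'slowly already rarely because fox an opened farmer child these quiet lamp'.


Counting words by splitting on spaces:
  Word 1: 'slowly'
  Word 2: 'already'
  Word 3: 'rarely'
  Word 4: 'because'
  Word 5: 'fox'
  Word 6: 'an'
  Word 7: 'opened'
  Word 8: 'farmer'
  Word 9: 'child'
  Word 10: 'these'
  Word 11: 'quiet'
  Word 12: 'lamp'
Total words: 12

12


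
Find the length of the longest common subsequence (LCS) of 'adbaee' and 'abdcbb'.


DP table for LCS of 'adbaee' and 'abdcbb':
       a  b  d  c  b  b
    0  0  0  0  0  0  0
  a 0  1  1  1  1  1  1
  d 0  1  1  2  2  2  2
  b 0  1  2  2  2  3  3
  a 0  1  2  2  2  3  3
  e 0  1  2  2  2  3  3
  e 0  1  2  2  2  3  3
LCS: 'adb'
LCS length = 3

3


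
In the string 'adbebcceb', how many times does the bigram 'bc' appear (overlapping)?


Scanning 'adbebcceb' for bigram 'bc':
  Position 0: 'ad' -> no
  Position 1: 'db' -> no
  Position 2: 'be' -> no
  Position 3: 'eb' -> no
  Position 4: 'bc' -> MATCH
  Position 5: 'cc' -> no
  Position 6: 'ce' -> no
  Position 7: 'eb' -> no
Total matches: 1

1


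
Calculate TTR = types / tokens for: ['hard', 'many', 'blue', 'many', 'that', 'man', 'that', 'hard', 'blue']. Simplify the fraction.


Tokens: 9
Unique types: ('blue', 'hard', 'man', 'many', 'that') = 5
TTR = 5/9
Already in lowest terms.

5/9


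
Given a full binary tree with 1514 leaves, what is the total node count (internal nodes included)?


Leaf nodes (terminals): 1514
Internal nodes = n - 1 = 1514 - 1 = 1513
Total = leaves + internal = 1514 + 1513 = 3027

3027


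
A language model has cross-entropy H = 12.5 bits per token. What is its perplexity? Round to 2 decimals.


Perplexity formula: PP = 2^H
H = 12.5
PP = 2^12.5
Decompose: 2^12.5 = 2^12 * 2^0.5 = 2^12 * sqrt(2)
2^12 = 4096, sqrt(2) ~ 1.4142136
PP ~ 4096 * 1.4142136 = 5792.6189056
Rounded to 2 decimals: 5792.62

5792.62


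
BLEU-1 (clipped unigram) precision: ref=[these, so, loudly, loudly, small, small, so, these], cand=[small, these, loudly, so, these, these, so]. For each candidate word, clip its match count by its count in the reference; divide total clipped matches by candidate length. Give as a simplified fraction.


Reference word counts: {'loudly': 2, 'small': 2, 'so': 2, 'these': 2}
Checking each candidate word (with clipping):
  'small' -> in reference (ref count 2, used 1/2) -> match (matches: 1)
  'these' -> in reference (ref count 2, used 1/2) -> match (matches: 2)
  'loudly' -> in reference (ref count 2, used 1/2) -> match (matches: 3)
  'so' -> in reference (ref count 2, used 1/2) -> match (matches: 4)
  'these' -> in reference (ref count 2, used 2/2) -> match (matches: 5)
  'these' -> ref count 2 already used up (2/2) -> clipped, no match (matches: 5)
  'so' -> in reference (ref count 2, used 2/2) -> match (matches: 6)
Clipped matches: 6, Candidate length: 7
Precision = 6/7

6/7


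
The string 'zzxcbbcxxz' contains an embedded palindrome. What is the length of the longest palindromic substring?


Scanning 'zzxcbbcxxz' for palindromic substrings.
Substring at positions 2-7: 'xcbbcx'.
Check: reverse('xcbbcx') = 'xcbbcx' -> palindrome confirmed.
Neighbouring characters ('z' / 'x') break symmetry, so it cannot extend further.
No longer palindromic substring exists; longest length = 6

6


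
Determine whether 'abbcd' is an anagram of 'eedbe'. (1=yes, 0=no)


Sort characters of 'abbcd': 'abbcd'
Sort characters of 'eedbe': 'bdeee'
Sorted forms differ -> they are NOT anagrams
Result: 0

0


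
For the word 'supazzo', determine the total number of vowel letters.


Scanning each character of 'supazzo':
  Position 1: 's' -> consonant (running count: 0)
  Position 2: 'u' -> vowel (running count: 1)
  Position 3: 'p' -> consonant (running count: 1)
  Position 4: 'a' -> vowel (running count: 2)
  Position 5: 'z' -> consonant (running count: 2)
  Position 6: 'z' -> consonant (running count: 2)
  Position 7: 'o' -> vowel (running count: 3)
Total vowels: 3

3


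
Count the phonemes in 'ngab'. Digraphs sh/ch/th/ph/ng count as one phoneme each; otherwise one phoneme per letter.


Parsing 'ngab' greedily, digraphs first:
  'ng' -> digraph (1 consonant phoneme) (phonemes so far: 1)
  'a' -> vowel phoneme (phonemes so far: 2)
  'b' -> consonant phoneme (phonemes so far: 3)
Total phonemes: 3

3


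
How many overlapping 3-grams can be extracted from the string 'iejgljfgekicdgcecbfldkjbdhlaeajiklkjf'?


String 'iejgljfgekicdgcecbfldkjbdhlaeajiklkjf' has length L = 37.
Number of overlapping n-grams = L - n + 1
Substituting: 37 - 3 + 1 = 35

35


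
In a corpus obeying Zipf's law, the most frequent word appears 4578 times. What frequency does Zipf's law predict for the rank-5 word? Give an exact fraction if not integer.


Zipf's law: freq(rank) = f1 / rank
f1 = 4578, rank = 5
freq = 4578 / 5
GCD(4578, 5) = 1
Simplified: 4578/5

4578/5


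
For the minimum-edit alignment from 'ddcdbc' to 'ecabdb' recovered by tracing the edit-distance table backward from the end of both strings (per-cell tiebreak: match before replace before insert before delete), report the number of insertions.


Edit distance = 5. Backtracking from cell (6, 6) with preference match > replace > insert > delete,
then listing the resulting alignment 'ddcdbc' -> 'ecabdb' left to right:
  Step 1: delete 'd'
  Step 2: replace d->e
  Step 3: keep 'c'
  Step 4: replace d->a
  Step 5: keep 'b'
  Step 6: insert 'd' [insertion #1]
  Step 7: replace c->b
Total insertions: 1

1


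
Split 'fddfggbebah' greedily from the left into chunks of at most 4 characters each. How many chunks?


'fddfggbebah' has 11 characters.
Chunking with max size 4:
  Chunk 1: 'fddf' (positions 0-3)
  Chunk 2: 'ggbe' (positions 4-7)
  Chunk 3: 'bah' (positions 8-10)
Total chunks: ceil(11 / 4) = 3

3


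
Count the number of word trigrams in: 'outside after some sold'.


Word trigrams from [4] words:
  Trigram 1: (outside after some)
  Trigram 2: (after some sold)
Total word trigrams: 4 - 2 = 2

2


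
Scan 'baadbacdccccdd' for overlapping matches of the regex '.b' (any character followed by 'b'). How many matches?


Pattern: .b means any character followed by 'b'.
Scanning 'baadbacdccccdd' position-by-position:
  Pos 0: window 'ba' -> no
  Pos 1: window 'aa' -> no
  Pos 2: window 'ad' -> no
  Pos 3: window 'db' -> MATCH
  Pos 4: window 'ba' -> no
  Pos 5: window 'ac' -> no
  Pos 6: window 'cd' -> no
  Pos 7: window 'dc' -> no
  Pos 8: window 'cc' -> no
  Pos 9: window 'cc' -> no
  Pos 10: window 'cc' -> no
  Pos 11: window 'cd' -> no
  Pos 12: window 'dd' -> no
  Pos 13: window 'd' -> no
Total matches: 1

1


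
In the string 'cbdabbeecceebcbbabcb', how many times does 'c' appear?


Scanning 'cbdabbeecceebcbbabcb' for 'c':
  Position 0: 'c' -> MATCH (count: 1)
  Position 8: 'c' -> MATCH (count: 2)
  Position 9: 'c' -> MATCH (count: 3)
  Position 13: 'c' -> MATCH (count: 4)
  Position 18: 'c' -> MATCH (count: 5)
Total occurrences of 'c': 5

5


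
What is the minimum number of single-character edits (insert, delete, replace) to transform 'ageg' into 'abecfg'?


Building DP table for s1='ageg' (len 4) and s2='abecfg' (len 6):
       a  b  e  c  f  g
    0  1  2  3  4  5  6
  a 1  0  1  2  3  4  5
  g 2  1  1  2  3  4  4
  e 3  2  2  1  2  3  4
  g 4  3  3  2  2  3  3
Edit distance = dp[4][6] = 3

3


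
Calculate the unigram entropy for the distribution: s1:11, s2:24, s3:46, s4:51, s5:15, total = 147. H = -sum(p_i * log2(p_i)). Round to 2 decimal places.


Computing entropy H = -sum(p_i * log2(p_i)):
  s1: p = 11/147 = 0.0748, -p*log2(p) = 0.2799
  s2: p = 24/147 = 0.1633, -p*log2(p) = 0.4269
  s3: p = 46/147 = 0.3129, -p*log2(p) = 0.5245
  s4: p = 51/147 = 0.3469, -p*log2(p) = 0.5299
  s5: p = 15/147 = 0.1020, -p*log2(p) = 0.3360
H = sum of terms = 2.0972
Rounded to 2 decimals: 2.10

2.10


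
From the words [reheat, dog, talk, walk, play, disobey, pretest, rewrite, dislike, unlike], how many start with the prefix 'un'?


Checking each word for prefix 'un':
  'reheat' -> no (count: 0)
  'dog' -> no (count: 0)
  'talk' -> no (count: 0)
  'walk' -> no (count: 0)
  'play' -> no (count: 0)
  'disobey' -> no (count: 0)
  'pretest' -> no (count: 0)
  'rewrite' -> no (count: 0)
  'dislike' -> no (count: 0)
  'unlike' -> YES, starts with 'un' (count: 1)
Total with prefix 'un': 1

1


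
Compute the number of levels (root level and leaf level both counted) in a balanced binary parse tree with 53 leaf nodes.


In a balanced binary tree with n leaves the deepest leaf is ceil(log2(n)) edges below the root,
so counting node levels inclusive of root and leaves gives ceil(log2(n)) + 1 levels.
log2(53) = 5.7279
ceil(5.7279) = 6
levels = 6 + 1 = 7

7


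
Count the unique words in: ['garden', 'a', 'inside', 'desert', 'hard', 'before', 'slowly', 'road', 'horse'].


Listing all tokens and tracking unique types:
  Token 1: 'garden' -> NEW (unique so far: 1)
  Token 2: 'a' -> NEW (unique so far: 2)
  Token 3: 'inside' -> NEW (unique so far: 3)
  Token 4: 'desert' -> NEW (unique so far: 4)
  Token 5: 'hard' -> NEW (unique so far: 5)
  Token 6: 'before' -> NEW (unique so far: 6)
  Token 7: 'slowly' -> NEW (unique so far: 7)
  Token 8: 'road' -> NEW (unique so far: 8)
  Token 9: 'horse' -> NEW (unique so far: 9)
Unique types: ('a', 'before', 'desert', 'garden', 'hard', 'horse', 'inside', 'road', 'slowly')
Vocabulary size: 9

9


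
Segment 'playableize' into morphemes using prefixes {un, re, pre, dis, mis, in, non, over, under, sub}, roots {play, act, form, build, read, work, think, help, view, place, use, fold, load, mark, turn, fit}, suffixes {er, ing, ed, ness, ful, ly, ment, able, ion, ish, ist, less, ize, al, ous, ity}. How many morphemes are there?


Segmenting 'playableize' against the inventory:
  'play' -> root (morpheme 1)
  'able' -> suffix (morpheme 2)
  'ize' -> suffix (morpheme 3)
Total morphemes: 3

3


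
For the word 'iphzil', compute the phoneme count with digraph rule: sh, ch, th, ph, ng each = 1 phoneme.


Parsing 'iphzil' greedily, digraphs first:
  'i' -> vowel phoneme (phonemes so far: 1)
  'ph' -> digraph (1 consonant phoneme) (phonemes so far: 2)
  'z' -> consonant phoneme (phonemes so far: 3)
  'i' -> vowel phoneme (phonemes so far: 4)
  'l' -> consonant phoneme (phonemes so far: 5)
Total phonemes: 5

5


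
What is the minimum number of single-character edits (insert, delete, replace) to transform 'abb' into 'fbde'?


Building DP table for s1='abb' (len 3) and s2='fbde' (len 4):
       f  b  d  e
    0  1  2  3  4
  a 1  1  2  3  4
  b 2  2  1  2  3
  b 3  3  2  2  3
Edit distance = dp[3][4] = 3

3


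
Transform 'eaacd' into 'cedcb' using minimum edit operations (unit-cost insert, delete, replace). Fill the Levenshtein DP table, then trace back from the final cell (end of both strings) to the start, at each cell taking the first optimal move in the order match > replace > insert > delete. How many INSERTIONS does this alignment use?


Edit distance = 4. Backtracking from cell (5, 5) with preference match > replace > insert > delete,
then listing the resulting alignment 'eaacd' -> 'cedcb' left to right:
  Step 1: replace e->c
  Step 2: replace a->e
  Step 3: replace a->d
  Step 4: keep 'c'
  Step 5: replace d->b
Total insertions: 0

0


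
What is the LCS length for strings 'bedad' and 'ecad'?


DP table for LCS of 'bedad' and 'ecad':
       e  c  a  d
    0  0  0  0  0
  b 0  0  0  0  0
  e 0  1  1  1  1
  d 0  1  1  1  2
  a 0  1  1  2  2
  d 0  1  1  2  3
LCS: 'ead'
LCS length = 3

3


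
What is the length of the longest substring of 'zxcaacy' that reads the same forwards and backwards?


Scanning 'zxcaacy' for palindromic substrings.
Substring at positions 2-5: 'caac'.
Check: reverse('caac') = 'caac' -> palindrome confirmed.
Neighbouring characters ('x' / 'y') break symmetry, so it cannot extend further.
No longer palindromic substring exists; longest length = 4

4


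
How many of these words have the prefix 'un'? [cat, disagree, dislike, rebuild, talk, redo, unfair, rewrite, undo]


Checking each word for prefix 'un':
  'cat' -> no (count: 0)
  'disagree' -> no (count: 0)
  'dislike' -> no (count: 0)
  'rebuild' -> no (count: 0)
  'talk' -> no (count: 0)
  'redo' -> no (count: 0)
  'unfair' -> YES, starts with 'un' (count: 1)
  'rewrite' -> no (count: 1)
  'undo' -> YES, starts with 'un' (count: 2)
Total with prefix 'un': 2

2


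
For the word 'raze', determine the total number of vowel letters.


Scanning each character of 'raze':
  Position 1: 'r' -> consonant (running count: 0)
  Position 2: 'a' -> vowel (running count: 1)
  Position 3: 'z' -> consonant (running count: 1)
  Position 4: 'e' -> vowel (running count: 2)
Total vowels: 2

2


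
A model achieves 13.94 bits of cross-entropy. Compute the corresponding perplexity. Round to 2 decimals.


Perplexity formula: PP = 2^H
H = 13.94
PP = 2^13.94
Decompose: 2^13.94 = 2^13 * 2^0.94
2^13 = 8192, 2^0.94 ~ 1.9185282
PP ~ 8192 * 1.9185282 = 15716.5830144
Rounded to 2 decimals: 15716.58

15716.58


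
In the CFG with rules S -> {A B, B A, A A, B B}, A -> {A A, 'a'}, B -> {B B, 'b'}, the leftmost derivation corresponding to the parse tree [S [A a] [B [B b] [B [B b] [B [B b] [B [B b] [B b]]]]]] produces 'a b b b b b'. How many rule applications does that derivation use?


Every bracketed nonterminal node [X ...] in the tree is produced by exactly one rule application.
Reading the tree off as a leftmost derivation:
  Step 1: S  =>  A B   (applied S -> A B)
  Step 2: A B  =>  a B   (applied A -> a)
  Step 3: a B  =>  a B B   (applied B -> B B)
  Step 4: a B B  =>  a b B   (applied B -> b)
  Step 5: a b B  =>  a b B B   (applied B -> B B)
  Step 6: a b B B  =>  a b b B   (applied B -> b)
  Step 7: a b b B  =>  a b b B B   (applied B -> B B)
  Step 8: a b b B B  =>  a b b b B   (applied B -> b)
  Step 9: a b b b B  =>  a b b b B B   (applied B -> B B)
  Step 10: a b b b B B  =>  a b b b b B   (applied B -> b)
  Step 11: a b b b b B  =>  a b b b b b   (applied B -> b)
Final yield: a b b b b b
Total rewrite steps: 11

11


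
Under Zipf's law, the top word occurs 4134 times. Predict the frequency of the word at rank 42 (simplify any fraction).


Zipf's law: freq(rank) = f1 / rank
f1 = 4134, rank = 42
freq = 4134 / 42
GCD(4134, 42) = 6
Simplified: 689/7

689/7


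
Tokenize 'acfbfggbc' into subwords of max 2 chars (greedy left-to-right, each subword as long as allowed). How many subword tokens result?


'acfbfggbc' has 9 characters.
Chunking with max size 2:
  Chunk 1: 'ac' (positions 0-1)
  Chunk 2: 'fb' (positions 2-3)
  Chunk 3: 'fg' (positions 4-5)
  Chunk 4: 'gb' (positions 6-7)
  Chunk 5: 'c' (positions 8-8)
Total chunks: ceil(9 / 2) = 5

5


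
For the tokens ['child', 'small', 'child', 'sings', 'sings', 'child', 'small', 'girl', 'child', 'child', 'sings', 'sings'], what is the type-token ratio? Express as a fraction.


Tokens: 12
Unique types: ('child', 'girl', 'sings', 'small') = 4
TTR = 4/12
Simplify: divide both by 4 -> 1/3
TTR = 1/3

1/3


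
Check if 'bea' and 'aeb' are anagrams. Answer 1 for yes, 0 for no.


Sort characters of 'bea': 'abe'
Sort characters of 'aeb': 'abe'
Sorted forms match -> they ARE anagrams
Result: 1

1


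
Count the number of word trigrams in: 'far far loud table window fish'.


Word trigrams from [6] words:
  Trigram 1: (far far loud)
  Trigram 2: (far loud table)
  Trigram 3: (loud table window)
  Trigram 4: (table window fish)
Total word trigrams: 6 - 2 = 4

4


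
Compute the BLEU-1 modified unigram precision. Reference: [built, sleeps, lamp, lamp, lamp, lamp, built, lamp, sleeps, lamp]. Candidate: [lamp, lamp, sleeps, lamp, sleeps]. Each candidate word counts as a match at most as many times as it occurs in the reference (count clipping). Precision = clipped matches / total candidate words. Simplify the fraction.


Reference word counts: {'built': 2, 'lamp': 6, 'sleeps': 2}
Checking each candidate word (with clipping):
  'lamp' -> in reference (ref count 6, used 1/6) -> match (matches: 1)
  'lamp' -> in reference (ref count 6, used 2/6) -> match (matches: 2)
  'sleeps' -> in reference (ref count 2, used 1/2) -> match (matches: 3)
  'lamp' -> in reference (ref count 6, used 3/6) -> match (matches: 4)
  'sleeps' -> in reference (ref count 2, used 2/2) -> match (matches: 5)
Clipped matches: 5, Candidate length: 5
Precision = 5/5 = 1

1


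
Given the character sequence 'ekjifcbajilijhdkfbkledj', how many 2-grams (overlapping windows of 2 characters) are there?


String 'ekjifcbajilijhdkfbkledj' has length L = 23.
Number of overlapping n-grams = L - n + 1
Substituting: 23 - 2 + 1 = 22

22


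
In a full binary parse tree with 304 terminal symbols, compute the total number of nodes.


Leaf nodes (terminals): 304
Internal nodes = n - 1 = 304 - 1 = 303
Total = leaves + internal = 304 + 303 = 607

607


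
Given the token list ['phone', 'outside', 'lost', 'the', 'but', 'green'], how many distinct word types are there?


Listing all tokens and tracking unique types:
  Token 1: 'phone' -> NEW (unique so far: 1)
  Token 2: 'outside' -> NEW (unique so far: 2)
  Token 3: 'lost' -> NEW (unique so far: 3)
  Token 4: 'the' -> NEW (unique so far: 4)
  Token 5: 'but' -> NEW (unique so far: 5)
  Token 6: 'green' -> NEW (unique so far: 6)
Unique types: ('but', 'green', 'lost', 'outside', 'phone', 'the')
Vocabulary size: 6

6


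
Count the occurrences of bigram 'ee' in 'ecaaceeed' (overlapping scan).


Scanning 'ecaaceeed' for bigram 'ee':
  Position 0: 'ec' -> no
  Position 1: 'ca' -> no
  Position 2: 'aa' -> no
  Position 3: 'ac' -> no
  Position 4: 'ce' -> no
  Position 5: 'ee' -> MATCH
  Position 6: 'ee' -> MATCH
  Position 7: 'ed' -> no
Total matches: 2

2


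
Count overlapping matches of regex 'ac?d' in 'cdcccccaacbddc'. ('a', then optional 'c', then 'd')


Pattern: ac?d means 'a', then optional 'c', then 'd'.
Scanning 'cdcccccaacbddc' position-by-position:
  Pos 0: window 'cdc' -> no
  Pos 1: window 'dcc' -> no
  Pos 2: window 'ccc' -> no
  Pos 3: window 'ccc' -> no
  Pos 4: window 'ccc' -> no
  Pos 5: window 'cca' -> no
  Pos 6: window 'caa' -> no
  Pos 7: window 'aac' -> no
  Pos 8: window 'acb' -> no
  Pos 9: window 'cbd' -> no
  Pos 10: window 'bdd' -> no
  Pos 11: window 'ddc' -> no
  Pos 12: window 'dc' -> no
  Pos 13: window 'c' -> no
Total matches: 0

0


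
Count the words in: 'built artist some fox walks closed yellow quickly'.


Counting words by splitting on spaces:
  Word 1: 'built'
  Word 2: 'artist'
  Word 3: 'some'
  Word 4: 'fox'
  Word 5: 'walks'
  Word 6: 'closed'
  Word 7: 'yellow'
  Word 8: 'quickly'
Total words: 8

8


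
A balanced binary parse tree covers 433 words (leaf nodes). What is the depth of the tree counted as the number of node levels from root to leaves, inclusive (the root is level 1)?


In a balanced binary tree with n leaves the deepest leaf is ceil(log2(n)) edges below the root,
so counting node levels inclusive of root and leaves gives ceil(log2(n)) + 1 levels.
log2(433) = 8.7582
ceil(8.7582) = 9
levels = 9 + 1 = 10

10


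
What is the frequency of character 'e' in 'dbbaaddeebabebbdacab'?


Scanning 'dbbaaddeebabebbdacab' for 'e':
  Position 7: 'e' -> MATCH (count: 1)
  Position 8: 'e' -> MATCH (count: 2)
  Position 12: 'e' -> MATCH (count: 3)
Total occurrences of 'e': 3

3


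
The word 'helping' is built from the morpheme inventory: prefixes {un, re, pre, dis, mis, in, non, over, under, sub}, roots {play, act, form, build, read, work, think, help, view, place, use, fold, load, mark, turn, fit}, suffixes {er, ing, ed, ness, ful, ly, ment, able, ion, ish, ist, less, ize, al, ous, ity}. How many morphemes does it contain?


Segmenting 'helping' against the inventory:
  'help' -> root (morpheme 1)
  'ing' -> suffix (morpheme 2)
Total morphemes: 2

2


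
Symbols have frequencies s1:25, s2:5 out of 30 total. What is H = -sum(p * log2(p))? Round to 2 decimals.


Computing entropy H = -sum(p_i * log2(p_i)):
  s1: p = 25/30 = 0.8333, -p*log2(p) = 0.2192
  s2: p = 5/30 = 0.1667, -p*log2(p) = 0.4308
H = sum of terms = 0.6500
Rounded to 2 decimals: 0.65

0.65


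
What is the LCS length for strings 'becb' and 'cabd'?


DP table for LCS of 'becb' and 'cabd':
       c  a  b  d
    0  0  0  0  0
  b 0  0  0  1  1
  e 0  0  0  1  1
  c 0  1  1  1  1
  b 0  1  1  2  2
LCS: 'cb'
LCS length = 2

2


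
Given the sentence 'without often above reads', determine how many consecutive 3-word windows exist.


Word trigrams from [4] words:
  Trigram 1: (without often above)
  Trigram 2: (often above reads)
Total word trigrams: 4 - 2 = 2

2


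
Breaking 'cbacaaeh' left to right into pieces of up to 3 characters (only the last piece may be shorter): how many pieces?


'cbacaaeh' has 8 characters.
Chunking with max size 3:
  Chunk 1: 'cba' (positions 0-2)
  Chunk 2: 'caa' (positions 3-5)
  Chunk 3: 'eh' (positions 6-7)
Total chunks: ceil(8 / 3) = 3

3


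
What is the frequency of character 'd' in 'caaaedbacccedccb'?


Scanning 'caaaedbacccedccb' for 'd':
  Position 5: 'd' -> MATCH (count: 1)
  Position 12: 'd' -> MATCH (count: 2)
Total occurrences of 'd': 2

2


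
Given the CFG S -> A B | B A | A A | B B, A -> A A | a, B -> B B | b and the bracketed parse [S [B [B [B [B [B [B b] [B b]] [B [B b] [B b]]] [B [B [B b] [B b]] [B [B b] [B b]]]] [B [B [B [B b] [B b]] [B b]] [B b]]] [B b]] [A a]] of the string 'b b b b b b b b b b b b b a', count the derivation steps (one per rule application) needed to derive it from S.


Every bracketed nonterminal node [X ...] in the tree is produced by exactly one rule application.
Reading the tree off as a leftmost derivation:
  Step 1: S  =>  B A   (applied S -> B A)
  Step 2: B A  =>  B B A   (applied B -> B B)
  Step 3: B B A  =>  B B B A   (applied B -> B B)
  Step 4: B B B A  =>  B B B B A   (applied B -> B B)
  Step 5: B B B B A  =>  B B B B B A   (applied B -> B B)
  Step 6: B B B B B A  =>  B B B B B B A   (applied B -> B B)
  Step 7: B B B B B B A  =>  b B B B B B A   (applied B -> b)
  Step 8: b B B B B B A  =>  b b B B B B A   (applied B -> b)
  Step 9: b b B B B B A  =>  b b B B B B B A   (applied B -> B B)
  Step 10: b b B B B B B A  =>  b b b B B B B A   (applied B -> b)
  Step 11: b b b B B B B A  =>  b b b b B B B A   (applied B -> b)
  Step 12: b b b b B B B A  =>  b b b b B B B B A   (applied B -> B B)
  Step 13: b b b b B B B B A  =>  b b b b B B B B B A   (applied B -> B B)
  Step 14: b b b b B B B B B A  =>  b b b b b B B B B A   (applied B -> b)
  Step 15: b b b b b B B B B A  =>  b b b b b b B B B A   (applied B -> b)
  Step 16: b b b b b b B B B A  =>  b b b b b b B B B B A   (applied B -> B B)
  Step 17: b b b b b b B B B B A  =>  b b b b b b b B B B A   (applied B -> b)
  Step 18: b b b b b b b B B B A  =>  b b b b b b b b B B A   (applied B -> b)
  Step 19: b b b b b b b b B B A  =>  b b b b b b b b B B B A   (applied B -> B B)
  Step 20: b b b b b b b b B B B A  =>  b b b b b b b b B B B B A   (applied B -> B B)
  Step 21: b b b b b b b b B B B B A  =>  b b b b b b b b B B B B B A   (applied B -> B B)
  Step 22: b b b b b b b b B B B B B A  =>  b b b b b b b b b B B B B A   (applied B -> b)
  Step 23: b b b b b b b b b B B B B A  =>  b b b b b b b b b b B B B A   (applied B -> b)
  Step 24: b b b b b b b b b b B B B A  =>  b b b b b b b b b b b B B A   (applied B -> b)
  Step 25: b b b b b b b b b b b B B A  =>  b b b b b b b b b b b b B A   (applied B -> b)
  Step 26: b b b b b b b b b b b b B A  =>  b b b b b b b b b b b b b A   (applied B -> b)
  Step 27: b b b b b b b b b b b b b A  =>  b b b b b b b b b b b b b a   (applied A -> a)
Final yield: b b b b b b b b b b b b b a
Total rewrite steps: 27

27


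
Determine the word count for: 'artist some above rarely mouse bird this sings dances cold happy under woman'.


Counting words by splitting on spaces:
  Word 1: 'artist'
  Word 2: 'some'
  Word 3: 'above'
  Word 4: 'rarely'
  Word 5: 'mouse'
  Word 6: 'bird'
  Word 7: 'this'
  Word 8: 'sings'
  Word 9: 'dances'
  Word 10: 'cold'
  Word 11: 'happy'
  Word 12: 'under'
  Word 13: 'woman'
Total words: 13

13


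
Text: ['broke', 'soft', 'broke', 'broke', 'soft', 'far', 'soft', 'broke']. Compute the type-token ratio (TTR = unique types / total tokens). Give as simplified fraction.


Tokens: 8
Unique types: ('broke', 'far', 'soft') = 3
TTR = 3/8
Already in lowest terms.

3/8


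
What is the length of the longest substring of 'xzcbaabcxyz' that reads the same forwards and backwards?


Scanning 'xzcbaabcxyz' for palindromic substrings.
Substring at positions 2-7: 'cbaabc'.
Check: reverse('cbaabc') = 'cbaabc' -> palindrome confirmed.
Neighbouring characters ('z' / 'x') break symmetry, so it cannot extend further.
No longer palindromic substring exists; longest length = 6

6


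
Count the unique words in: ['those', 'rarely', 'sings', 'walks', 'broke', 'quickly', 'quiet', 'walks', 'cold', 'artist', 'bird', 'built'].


Listing all tokens and tracking unique types:
  Token 1: 'those' -> NEW (unique so far: 1)
  Token 2: 'rarely' -> NEW (unique so far: 2)
  Token 3: 'sings' -> NEW (unique so far: 3)
  Token 4: 'walks' -> NEW (unique so far: 4)
  Token 5: 'broke' -> NEW (unique so far: 5)
  Token 6: 'quickly' -> NEW (unique so far: 6)
  Token 7: 'quiet' -> NEW (unique so far: 7)
  Token 8: 'walks' -> duplicate (unique so far: 7)
  Token 9: 'cold' -> NEW (unique so far: 8)
  Token 10: 'artist' -> NEW (unique so far: 9)
  Token 11: 'bird' -> NEW (unique so far: 10)
  Token 12: 'built' -> NEW (unique so far: 11)
Unique types: ('artist', 'bird', 'broke', 'built', 'cold', 'quickly', 'quiet', 'rarely', 'sings', 'those', 'walks')
Vocabulary size: 11

11


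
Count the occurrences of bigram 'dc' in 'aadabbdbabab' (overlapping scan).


Scanning 'aadabbdbabab' for bigram 'dc':
  Position 0: 'aa' -> no
  Position 1: 'ad' -> no
  Position 2: 'da' -> no
  Position 3: 'ab' -> no
  Position 4: 'bb' -> no
  Position 5: 'bd' -> no
  Position 6: 'db' -> no
  Position 7: 'ba' -> no
  Position 8: 'ab' -> no
  Position 9: 'ba' -> no
  Position 10: 'ab' -> no
Total matches: 0

0


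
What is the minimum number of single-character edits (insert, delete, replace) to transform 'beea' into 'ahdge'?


Building DP table for s1='beea' (len 4) and s2='ahdge' (len 5):
       a  h  d  g  e
    0  1  2  3  4  5
  b 1  1  2  3  4  5
  e 2  2  2  3  4  4
  e 3  3  3  3  4  4
  a 4  3  4  4  4  5
Edit distance = dp[4][5] = 5

5


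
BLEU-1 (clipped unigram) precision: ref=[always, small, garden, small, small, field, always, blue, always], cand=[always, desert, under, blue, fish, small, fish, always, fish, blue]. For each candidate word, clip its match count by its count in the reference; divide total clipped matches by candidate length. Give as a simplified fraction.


Reference word counts: {'always': 3, 'blue': 1, 'field': 1, 'garden': 1, 'small': 3}
Checking each candidate word (with clipping):
  'always' -> in reference (ref count 3, used 1/3) -> match (matches: 1)
  'desert' -> not in reference -> no match (matches: 1)
  'under' -> not in reference -> no match (matches: 1)
  'blue' -> in reference (ref count 1, used 1/1) -> match (matches: 2)
  'fish' -> not in reference -> no match (matches: 2)
  'small' -> in reference (ref count 3, used 1/3) -> match (matches: 3)
  'fish' -> not in reference -> no match (matches: 3)
  'always' -> in reference (ref count 3, used 2/3) -> match (matches: 4)
  'fish' -> not in reference -> no match (matches: 4)
  'blue' -> ref count 1 already used up (1/1) -> clipped, no match (matches: 4)
Clipped matches: 4, Candidate length: 10
Precision = 4/10 = 2/5

2/5


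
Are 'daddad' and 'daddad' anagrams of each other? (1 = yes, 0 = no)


Sort characters of 'daddad': 'aadddd'
Sort characters of 'daddad': 'aadddd'
Sorted forms match -> they ARE anagrams
Result: 1

1


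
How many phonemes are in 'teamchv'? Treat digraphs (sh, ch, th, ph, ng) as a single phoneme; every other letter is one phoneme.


Parsing 'teamchv' greedily, digraphs first:
  't' -> consonant phoneme (phonemes so far: 1)
  'e' -> vowel phoneme (phonemes so far: 2)
  'a' -> vowel phoneme (phonemes so far: 3)
  'm' -> consonant phoneme (phonemes so far: 4)
  'ch' -> digraph (1 consonant phoneme) (phonemes so far: 5)
  'v' -> consonant phoneme (phonemes so far: 6)
Total phonemes: 6

6
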